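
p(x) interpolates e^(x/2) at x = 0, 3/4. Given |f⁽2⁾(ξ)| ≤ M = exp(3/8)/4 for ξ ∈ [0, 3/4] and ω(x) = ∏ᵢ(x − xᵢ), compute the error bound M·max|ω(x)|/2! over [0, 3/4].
9*exp(3/8)/512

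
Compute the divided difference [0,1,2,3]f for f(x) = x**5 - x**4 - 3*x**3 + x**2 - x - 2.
16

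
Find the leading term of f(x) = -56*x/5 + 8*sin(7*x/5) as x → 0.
-1372*x**3/375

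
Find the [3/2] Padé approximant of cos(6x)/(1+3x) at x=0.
(36*x**3 - 12*x**2 - 3*x + 1)/(1 - 3*x**2)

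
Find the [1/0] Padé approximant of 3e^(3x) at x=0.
9*x + 3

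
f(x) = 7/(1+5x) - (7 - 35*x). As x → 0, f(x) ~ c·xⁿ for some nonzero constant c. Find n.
2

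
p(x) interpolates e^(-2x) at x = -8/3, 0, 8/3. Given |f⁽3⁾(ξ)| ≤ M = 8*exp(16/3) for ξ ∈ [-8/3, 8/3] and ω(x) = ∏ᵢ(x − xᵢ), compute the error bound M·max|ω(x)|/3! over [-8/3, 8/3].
4096*sqrt(3)*exp(16/3)/729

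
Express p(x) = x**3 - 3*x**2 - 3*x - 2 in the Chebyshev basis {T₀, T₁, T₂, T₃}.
(-7/2)T₀ + (-9/4)T₁ + (-3/2)T₂ + (1/4)T₃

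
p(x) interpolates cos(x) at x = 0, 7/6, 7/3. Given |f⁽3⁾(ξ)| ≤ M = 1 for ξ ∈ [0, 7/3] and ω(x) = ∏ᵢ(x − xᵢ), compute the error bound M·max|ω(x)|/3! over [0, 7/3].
343*sqrt(3)/5832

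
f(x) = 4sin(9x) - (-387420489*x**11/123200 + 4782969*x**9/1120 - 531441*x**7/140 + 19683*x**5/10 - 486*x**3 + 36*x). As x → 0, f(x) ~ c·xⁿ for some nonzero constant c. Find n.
13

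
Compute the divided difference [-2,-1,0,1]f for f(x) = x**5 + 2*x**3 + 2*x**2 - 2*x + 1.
7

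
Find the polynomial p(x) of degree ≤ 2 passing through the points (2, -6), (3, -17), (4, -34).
-3*x**2 + 4*x - 2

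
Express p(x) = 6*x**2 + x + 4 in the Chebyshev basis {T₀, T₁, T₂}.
(7)T₀ + T₁ + (3)T₂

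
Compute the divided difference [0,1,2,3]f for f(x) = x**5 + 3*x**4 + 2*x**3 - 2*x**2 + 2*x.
45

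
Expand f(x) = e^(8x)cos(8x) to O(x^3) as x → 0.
1 + 8*x + O(x**3)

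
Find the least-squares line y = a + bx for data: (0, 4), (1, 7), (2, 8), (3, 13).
a = 19/5, b = 14/5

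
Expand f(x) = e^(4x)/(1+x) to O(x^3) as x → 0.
1 + 3*x + 5*x**2 + O(x**3)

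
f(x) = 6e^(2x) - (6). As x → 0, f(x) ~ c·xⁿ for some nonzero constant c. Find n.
1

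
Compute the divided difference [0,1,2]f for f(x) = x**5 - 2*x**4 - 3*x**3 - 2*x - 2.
-8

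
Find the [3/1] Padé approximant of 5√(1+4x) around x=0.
(-5*x**3 + 15*x**2 + 45*x/2 + 5)/(5*x/2 + 1)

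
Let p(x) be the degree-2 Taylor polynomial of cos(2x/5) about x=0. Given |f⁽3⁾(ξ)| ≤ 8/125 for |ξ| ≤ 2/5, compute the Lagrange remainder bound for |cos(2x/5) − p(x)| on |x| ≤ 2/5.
32/46875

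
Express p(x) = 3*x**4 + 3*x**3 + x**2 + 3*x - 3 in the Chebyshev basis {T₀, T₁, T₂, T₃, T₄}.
(-11/8)T₀ + (21/4)T₁ + (2)T₂ + (3/4)T₃ + (3/8)T₄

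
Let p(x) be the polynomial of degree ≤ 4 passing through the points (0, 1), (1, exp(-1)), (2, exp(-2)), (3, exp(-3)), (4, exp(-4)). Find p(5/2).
(-20*exp(3) - 5 + 60*e + 3*exp(4) + 90*exp(2))*exp(-4)/128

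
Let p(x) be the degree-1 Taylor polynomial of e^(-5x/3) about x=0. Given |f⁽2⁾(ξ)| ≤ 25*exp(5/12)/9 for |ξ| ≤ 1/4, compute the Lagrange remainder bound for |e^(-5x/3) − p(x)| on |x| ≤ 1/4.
25*exp(5/12)/288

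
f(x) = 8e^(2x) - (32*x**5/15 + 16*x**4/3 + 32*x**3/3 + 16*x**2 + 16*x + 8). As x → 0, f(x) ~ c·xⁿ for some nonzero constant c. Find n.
6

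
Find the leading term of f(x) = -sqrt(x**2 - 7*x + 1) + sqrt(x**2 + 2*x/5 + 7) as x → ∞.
37/10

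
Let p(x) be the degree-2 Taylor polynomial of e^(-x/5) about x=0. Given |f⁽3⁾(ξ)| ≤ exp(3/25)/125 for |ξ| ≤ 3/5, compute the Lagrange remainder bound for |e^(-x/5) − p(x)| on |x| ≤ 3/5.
9*exp(3/25)/31250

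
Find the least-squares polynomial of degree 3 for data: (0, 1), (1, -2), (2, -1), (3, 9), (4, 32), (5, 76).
115/126 + (-283/108)x + (-61/63)x² + (97/108)x³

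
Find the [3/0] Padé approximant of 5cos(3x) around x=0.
5 - 45*x**2/2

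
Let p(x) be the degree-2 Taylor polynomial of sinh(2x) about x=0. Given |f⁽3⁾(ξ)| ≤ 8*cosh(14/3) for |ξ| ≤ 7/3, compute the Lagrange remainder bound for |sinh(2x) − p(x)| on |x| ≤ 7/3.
1372*cosh(14/3)/81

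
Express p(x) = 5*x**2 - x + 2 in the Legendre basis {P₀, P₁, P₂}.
(11/3)P₀ - P₁ + (10/3)P₂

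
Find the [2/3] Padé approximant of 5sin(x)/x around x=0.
(5 - 7*x**2/12)/(x**2/20 + 1)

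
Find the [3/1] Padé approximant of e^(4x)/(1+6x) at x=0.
(1552*x**3/123 + 320*x**2/41 + 168*x/41 + 1)/(250*x/41 + 1)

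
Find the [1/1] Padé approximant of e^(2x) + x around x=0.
(7*x/3 + 1)/(1 - 2*x/3)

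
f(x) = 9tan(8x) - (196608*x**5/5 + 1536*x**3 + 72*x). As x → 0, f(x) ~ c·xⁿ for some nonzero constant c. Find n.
7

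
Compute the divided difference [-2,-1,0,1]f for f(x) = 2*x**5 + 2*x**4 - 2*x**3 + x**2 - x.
4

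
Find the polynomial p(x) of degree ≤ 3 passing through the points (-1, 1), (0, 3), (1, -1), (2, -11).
-3*x**2 - x + 3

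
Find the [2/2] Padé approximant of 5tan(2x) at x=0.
10*x/(1 - 4*x**2/3)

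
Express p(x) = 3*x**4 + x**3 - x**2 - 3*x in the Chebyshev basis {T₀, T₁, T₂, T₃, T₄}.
(5/8)T₀ + (-9/4)T₁ + T₂ + (1/4)T₃ + (3/8)T₄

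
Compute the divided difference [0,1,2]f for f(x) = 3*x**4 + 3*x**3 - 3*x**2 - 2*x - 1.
27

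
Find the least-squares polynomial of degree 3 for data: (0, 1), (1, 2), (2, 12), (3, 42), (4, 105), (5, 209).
68/63 + (-101/378)x + (-211/252)x² + (199/108)x³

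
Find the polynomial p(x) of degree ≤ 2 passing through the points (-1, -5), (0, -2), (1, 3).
x**2 + 4*x - 2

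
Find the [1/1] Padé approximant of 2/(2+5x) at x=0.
1/(5*x/2 + 1)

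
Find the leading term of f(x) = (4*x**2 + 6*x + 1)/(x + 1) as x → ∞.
4*x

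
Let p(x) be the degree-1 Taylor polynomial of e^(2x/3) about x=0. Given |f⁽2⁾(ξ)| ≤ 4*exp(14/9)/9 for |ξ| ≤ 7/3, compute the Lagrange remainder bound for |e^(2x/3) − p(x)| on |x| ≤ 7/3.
98*exp(14/9)/81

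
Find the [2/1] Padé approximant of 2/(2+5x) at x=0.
1/(5*x/2 + 1)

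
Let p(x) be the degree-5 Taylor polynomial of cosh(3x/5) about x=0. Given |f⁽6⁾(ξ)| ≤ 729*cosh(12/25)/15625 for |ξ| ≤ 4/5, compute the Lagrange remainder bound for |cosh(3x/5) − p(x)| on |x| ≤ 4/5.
20736*cosh(12/25)/1220703125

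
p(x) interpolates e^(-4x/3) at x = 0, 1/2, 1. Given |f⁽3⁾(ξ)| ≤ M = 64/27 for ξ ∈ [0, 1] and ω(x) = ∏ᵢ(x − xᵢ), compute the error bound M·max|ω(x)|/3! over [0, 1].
8*sqrt(3)/729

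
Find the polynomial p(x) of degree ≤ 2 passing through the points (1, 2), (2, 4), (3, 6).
2*x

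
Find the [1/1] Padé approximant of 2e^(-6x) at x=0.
(2 - 6*x)/(3*x + 1)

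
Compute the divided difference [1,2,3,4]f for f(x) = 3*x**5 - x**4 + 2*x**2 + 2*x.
185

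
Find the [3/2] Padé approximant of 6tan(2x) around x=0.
(-16*x**3/5 + 12*x)/(1 - 8*x**2/5)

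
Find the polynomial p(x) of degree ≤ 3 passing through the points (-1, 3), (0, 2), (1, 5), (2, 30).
3*x**3 + 2*x**2 - 2*x + 2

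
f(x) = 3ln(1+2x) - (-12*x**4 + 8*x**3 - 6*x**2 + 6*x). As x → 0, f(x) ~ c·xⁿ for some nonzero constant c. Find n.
5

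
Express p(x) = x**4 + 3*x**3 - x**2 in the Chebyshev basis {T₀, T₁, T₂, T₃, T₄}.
(-1/8)T₀ + (9/4)T₁ + (3/4)T₃ + (1/8)T₄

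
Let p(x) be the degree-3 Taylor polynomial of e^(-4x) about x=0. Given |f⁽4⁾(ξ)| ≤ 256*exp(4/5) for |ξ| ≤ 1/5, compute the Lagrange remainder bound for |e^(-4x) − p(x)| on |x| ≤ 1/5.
32*exp(4/5)/1875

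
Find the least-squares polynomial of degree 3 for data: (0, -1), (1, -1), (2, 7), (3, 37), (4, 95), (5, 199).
-67/63 + (-46/189)x + (-100/63)x² + (52/27)x³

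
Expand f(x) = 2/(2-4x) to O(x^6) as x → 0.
1 + 2*x + 4*x**2 + 8*x**3 + 16*x**4 + 32*x**5 + O(x**6)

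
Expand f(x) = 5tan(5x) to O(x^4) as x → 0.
25*x + 625*x**3/3 + O(x**4)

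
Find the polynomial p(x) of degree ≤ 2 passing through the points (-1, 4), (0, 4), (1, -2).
-3*x**2 - 3*x + 4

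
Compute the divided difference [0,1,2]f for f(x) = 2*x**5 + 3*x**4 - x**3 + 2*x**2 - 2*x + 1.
50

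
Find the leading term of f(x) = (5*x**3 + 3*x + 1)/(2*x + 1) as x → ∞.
5*x**2/2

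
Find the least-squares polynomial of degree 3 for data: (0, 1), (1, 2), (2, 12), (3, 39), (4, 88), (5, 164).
47/42 + (-671/252)x + (46/21)x² + (35/36)x³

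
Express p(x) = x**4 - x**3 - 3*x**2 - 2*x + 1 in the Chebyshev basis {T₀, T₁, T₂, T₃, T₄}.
(-1/8)T₀ + (-11/4)T₁ - T₂ + (-1/4)T₃ + (1/8)T₄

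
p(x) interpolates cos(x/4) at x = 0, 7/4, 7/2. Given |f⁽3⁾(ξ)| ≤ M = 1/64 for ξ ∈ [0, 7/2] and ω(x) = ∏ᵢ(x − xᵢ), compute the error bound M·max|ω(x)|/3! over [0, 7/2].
343*sqrt(3)/110592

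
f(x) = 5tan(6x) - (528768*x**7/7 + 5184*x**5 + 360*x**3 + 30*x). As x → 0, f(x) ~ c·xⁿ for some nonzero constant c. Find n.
9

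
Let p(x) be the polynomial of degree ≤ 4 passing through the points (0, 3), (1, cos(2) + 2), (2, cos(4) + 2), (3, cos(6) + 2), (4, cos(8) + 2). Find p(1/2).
35*cos(2)/32 - 5*cos(8)/128 + 7*cos(6)/32 - 35*cos(4)/64 + 291/128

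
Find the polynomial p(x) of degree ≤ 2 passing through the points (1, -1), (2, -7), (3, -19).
-3*x**2 + 3*x - 1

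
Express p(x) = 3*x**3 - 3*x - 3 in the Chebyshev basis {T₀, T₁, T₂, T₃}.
(-3)T₀ + (-3/4)T₁ + (3/4)T₃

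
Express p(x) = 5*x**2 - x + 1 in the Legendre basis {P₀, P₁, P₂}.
(8/3)P₀ - P₁ + (10/3)P₂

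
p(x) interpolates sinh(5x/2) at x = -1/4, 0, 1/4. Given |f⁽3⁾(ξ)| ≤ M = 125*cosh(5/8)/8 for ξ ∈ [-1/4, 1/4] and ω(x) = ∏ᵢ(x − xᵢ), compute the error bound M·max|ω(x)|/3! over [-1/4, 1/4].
125*sqrt(3)*cosh(5/8)/13824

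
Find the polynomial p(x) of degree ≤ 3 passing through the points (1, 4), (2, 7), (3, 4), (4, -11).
-x**3 + 3*x**2 + x + 1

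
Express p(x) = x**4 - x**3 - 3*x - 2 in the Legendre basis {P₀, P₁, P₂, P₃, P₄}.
(-9/5)P₀ + (-18/5)P₁ + (4/7)P₂ + (-2/5)P₃ + (8/35)P₄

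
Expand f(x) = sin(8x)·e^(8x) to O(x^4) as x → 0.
8*x + 64*x**2 + 512*x**3/3 + O(x**4)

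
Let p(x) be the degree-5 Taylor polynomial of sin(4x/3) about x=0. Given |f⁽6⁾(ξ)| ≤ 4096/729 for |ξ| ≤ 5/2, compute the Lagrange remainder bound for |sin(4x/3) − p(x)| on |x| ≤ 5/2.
12500/6561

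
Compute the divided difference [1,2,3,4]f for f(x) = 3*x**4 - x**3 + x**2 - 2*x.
29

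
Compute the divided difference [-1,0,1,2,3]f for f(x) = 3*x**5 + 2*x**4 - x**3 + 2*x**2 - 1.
17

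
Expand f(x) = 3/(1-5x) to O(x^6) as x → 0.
3 + 15*x + 75*x**2 + 375*x**3 + 1875*x**4 + 9375*x**5 + O(x**6)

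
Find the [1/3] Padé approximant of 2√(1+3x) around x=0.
(21*x/4 + 2)/(27*x**3/64 - 9*x**2/16 + 9*x/8 + 1)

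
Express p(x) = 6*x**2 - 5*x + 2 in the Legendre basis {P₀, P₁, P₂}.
(4)P₀ + (-5)P₁ + (4)P₂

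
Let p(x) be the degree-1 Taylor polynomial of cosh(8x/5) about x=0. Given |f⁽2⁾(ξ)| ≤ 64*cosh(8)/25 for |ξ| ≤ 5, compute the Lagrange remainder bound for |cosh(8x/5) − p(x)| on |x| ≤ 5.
32*cosh(8)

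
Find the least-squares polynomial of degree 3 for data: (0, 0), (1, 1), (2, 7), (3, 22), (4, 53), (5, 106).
-11/126 + (1007/756)x + (-235/252)x² + (53/54)x³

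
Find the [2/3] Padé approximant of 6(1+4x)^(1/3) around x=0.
(112*x**2/3 + 32*x + 6)/(-32*x**3/81 + 8*x**2/3 + 4*x + 1)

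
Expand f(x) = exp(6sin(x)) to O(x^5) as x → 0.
1 + 6*x + 18*x**2 + 35*x**3 + 48*x**4 + O(x**5)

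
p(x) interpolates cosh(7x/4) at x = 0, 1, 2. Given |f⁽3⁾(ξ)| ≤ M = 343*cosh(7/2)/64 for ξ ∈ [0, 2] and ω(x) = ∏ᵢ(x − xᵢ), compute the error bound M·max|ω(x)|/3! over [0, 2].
343*sqrt(3)*cosh(7/2)/1728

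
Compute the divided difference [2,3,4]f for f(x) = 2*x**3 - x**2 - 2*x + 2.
17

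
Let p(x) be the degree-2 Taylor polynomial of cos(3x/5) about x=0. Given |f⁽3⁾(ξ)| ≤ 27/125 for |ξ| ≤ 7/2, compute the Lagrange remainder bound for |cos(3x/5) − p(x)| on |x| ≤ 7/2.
3087/2000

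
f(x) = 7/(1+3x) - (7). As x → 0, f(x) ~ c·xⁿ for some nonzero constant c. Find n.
1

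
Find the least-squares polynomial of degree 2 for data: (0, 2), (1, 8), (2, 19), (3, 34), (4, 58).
81/35 + (83/35)x + (20/7)x²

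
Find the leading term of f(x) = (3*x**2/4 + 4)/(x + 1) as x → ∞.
3*x/4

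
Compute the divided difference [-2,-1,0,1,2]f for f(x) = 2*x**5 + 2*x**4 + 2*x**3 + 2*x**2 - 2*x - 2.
2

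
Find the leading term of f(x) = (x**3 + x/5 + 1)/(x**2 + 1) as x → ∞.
x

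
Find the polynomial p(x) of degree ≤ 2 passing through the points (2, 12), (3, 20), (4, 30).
x**2 + 3*x + 2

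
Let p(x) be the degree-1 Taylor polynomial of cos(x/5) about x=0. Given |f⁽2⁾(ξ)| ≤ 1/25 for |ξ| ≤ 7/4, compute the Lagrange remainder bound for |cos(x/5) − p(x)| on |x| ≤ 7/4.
49/800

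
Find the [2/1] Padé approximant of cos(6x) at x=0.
1 - 18*x**2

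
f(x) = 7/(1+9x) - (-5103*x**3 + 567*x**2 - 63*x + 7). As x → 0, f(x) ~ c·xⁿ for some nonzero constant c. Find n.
4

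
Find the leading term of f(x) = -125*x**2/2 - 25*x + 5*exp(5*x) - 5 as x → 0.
625*x**3/6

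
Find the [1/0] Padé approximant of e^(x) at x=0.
x + 1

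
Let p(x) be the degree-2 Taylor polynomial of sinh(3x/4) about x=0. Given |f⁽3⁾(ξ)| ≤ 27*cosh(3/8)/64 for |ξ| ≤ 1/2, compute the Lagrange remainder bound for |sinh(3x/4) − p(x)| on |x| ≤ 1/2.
9*cosh(3/8)/1024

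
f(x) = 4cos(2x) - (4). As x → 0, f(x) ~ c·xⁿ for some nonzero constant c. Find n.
2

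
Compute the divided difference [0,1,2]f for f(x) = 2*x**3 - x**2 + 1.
5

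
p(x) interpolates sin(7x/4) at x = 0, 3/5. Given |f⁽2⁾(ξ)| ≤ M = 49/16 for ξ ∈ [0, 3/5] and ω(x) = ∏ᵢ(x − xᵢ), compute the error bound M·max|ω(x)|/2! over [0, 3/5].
441/3200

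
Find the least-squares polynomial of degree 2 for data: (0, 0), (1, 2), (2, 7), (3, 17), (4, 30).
2/35 + (-3/14)x + (27/14)x²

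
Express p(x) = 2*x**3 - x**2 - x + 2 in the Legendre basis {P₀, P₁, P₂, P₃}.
(5/3)P₀ + (1/5)P₁ + (-2/3)P₂ + (4/5)P₃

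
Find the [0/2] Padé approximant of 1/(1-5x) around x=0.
1/(1 - 5*x)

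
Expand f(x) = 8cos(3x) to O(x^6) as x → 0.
8 - 36*x**2 + 27*x**4 + O(x**6)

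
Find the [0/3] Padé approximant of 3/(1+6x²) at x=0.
3/(6*x**2 + 1)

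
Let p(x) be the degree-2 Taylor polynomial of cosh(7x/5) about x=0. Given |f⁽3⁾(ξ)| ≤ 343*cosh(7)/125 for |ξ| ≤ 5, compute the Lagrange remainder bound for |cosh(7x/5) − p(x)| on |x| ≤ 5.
343*cosh(7)/6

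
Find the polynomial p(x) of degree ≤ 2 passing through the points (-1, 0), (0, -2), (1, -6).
-x**2 - 3*x - 2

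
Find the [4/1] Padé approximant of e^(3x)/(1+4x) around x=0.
(150201*x**4/38840 + 21159*x**3/4855 + 43857*x**2/9710 + 14484*x/4855 + 1)/(19339*x/4855 + 1)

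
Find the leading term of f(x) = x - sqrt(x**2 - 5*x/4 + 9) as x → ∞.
5/8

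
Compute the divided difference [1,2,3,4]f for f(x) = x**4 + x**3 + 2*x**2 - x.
11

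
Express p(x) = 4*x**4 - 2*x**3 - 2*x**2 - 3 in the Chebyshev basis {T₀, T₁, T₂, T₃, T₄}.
(-5/2)T₀ + (-3/2)T₁ + T₂ + (-1/2)T₃ + (1/2)T₄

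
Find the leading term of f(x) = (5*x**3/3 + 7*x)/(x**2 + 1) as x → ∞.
5*x/3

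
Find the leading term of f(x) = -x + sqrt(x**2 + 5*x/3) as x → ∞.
5/6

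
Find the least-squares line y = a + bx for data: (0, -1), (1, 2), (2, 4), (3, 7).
a = -9/10, b = 13/5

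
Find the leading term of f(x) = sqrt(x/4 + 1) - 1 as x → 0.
x/8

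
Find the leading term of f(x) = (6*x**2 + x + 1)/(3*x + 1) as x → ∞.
2*x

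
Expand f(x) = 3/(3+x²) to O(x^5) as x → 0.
1 - x**2/3 + x**4/9 + O(x**5)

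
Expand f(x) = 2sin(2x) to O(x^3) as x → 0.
4*x + O(x**3)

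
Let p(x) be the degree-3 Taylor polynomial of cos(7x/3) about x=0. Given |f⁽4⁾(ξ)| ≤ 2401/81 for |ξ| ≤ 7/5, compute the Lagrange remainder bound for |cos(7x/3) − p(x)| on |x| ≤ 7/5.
5764801/1215000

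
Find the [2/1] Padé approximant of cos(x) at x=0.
1 - x**2/2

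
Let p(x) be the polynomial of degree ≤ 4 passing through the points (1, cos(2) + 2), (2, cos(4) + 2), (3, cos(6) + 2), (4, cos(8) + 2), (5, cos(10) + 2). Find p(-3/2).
3003*cos(2)/128 + 1155*cos(10)/128 + 2 - 1365*cos(8)/32 - 2145*cos(4)/32 + 5005*cos(6)/64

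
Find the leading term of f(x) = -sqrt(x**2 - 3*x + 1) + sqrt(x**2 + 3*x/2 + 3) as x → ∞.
9/4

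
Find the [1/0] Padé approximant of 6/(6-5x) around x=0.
5*x/6 + 1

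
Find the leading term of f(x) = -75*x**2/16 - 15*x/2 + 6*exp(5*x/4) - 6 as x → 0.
125*x**3/64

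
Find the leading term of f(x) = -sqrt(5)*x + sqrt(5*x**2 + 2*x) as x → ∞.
sqrt(5)/5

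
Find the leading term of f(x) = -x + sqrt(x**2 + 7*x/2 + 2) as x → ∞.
7/4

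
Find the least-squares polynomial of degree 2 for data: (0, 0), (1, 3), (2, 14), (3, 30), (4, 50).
-3/7 + (109/70)x + (39/14)x²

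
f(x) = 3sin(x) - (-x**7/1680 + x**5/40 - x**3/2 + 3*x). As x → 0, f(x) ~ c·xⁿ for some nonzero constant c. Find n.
9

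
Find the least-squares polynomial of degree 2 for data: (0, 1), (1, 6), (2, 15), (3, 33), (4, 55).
8/7 + (17/14)x + (43/14)x²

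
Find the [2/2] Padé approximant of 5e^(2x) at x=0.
(5*x**2/3 + 5*x + 5)/(x**2/3 - x + 1)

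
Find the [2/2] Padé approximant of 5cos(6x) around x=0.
(5 - 75*x**2)/(3*x**2 + 1)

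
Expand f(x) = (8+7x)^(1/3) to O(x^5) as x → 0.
2 + 7*x/12 - 49*x**2/288 + 1715*x**3/20736 - 12005*x**4/248832 + O(x**5)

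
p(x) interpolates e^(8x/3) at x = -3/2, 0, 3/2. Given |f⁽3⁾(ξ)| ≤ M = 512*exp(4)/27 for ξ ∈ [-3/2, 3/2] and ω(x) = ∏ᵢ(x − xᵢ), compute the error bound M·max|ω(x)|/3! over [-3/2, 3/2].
64*sqrt(3)*exp(4)/27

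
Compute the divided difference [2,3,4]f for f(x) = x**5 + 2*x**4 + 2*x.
395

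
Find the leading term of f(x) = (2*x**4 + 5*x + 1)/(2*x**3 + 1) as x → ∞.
x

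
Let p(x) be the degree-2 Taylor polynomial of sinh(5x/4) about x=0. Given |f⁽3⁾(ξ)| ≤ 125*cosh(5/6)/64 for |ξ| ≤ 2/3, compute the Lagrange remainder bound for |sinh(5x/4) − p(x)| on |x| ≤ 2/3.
125*cosh(5/6)/1296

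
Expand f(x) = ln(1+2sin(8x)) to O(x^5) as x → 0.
16*x - 128*x**2 + 3584*x**3/3 - 40960*x**4/3 + O(x**5)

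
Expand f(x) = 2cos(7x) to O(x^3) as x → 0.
2 - 49*x**2 + O(x**3)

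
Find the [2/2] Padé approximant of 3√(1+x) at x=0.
(15*x**2/16 + 15*x/4 + 3)/(x**2/16 + 3*x/4 + 1)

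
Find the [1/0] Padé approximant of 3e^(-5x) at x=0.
3 - 15*x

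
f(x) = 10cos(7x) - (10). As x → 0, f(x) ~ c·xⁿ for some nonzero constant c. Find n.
2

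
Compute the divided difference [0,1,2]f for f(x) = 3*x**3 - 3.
9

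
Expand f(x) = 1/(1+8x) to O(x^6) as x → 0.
1 - 8*x + 64*x**2 - 512*x**3 + 4096*x**4 - 32768*x**5 + O(x**6)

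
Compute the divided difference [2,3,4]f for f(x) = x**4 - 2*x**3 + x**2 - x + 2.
38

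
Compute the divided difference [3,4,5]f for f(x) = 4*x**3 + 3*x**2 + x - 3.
51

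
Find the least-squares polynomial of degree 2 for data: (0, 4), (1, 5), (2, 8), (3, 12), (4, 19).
142/35 + (-1/70)x + (13/14)x²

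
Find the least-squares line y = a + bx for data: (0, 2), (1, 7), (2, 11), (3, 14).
a = 5/2, b = 4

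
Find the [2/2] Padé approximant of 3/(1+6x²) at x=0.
3/(6*x**2 + 1)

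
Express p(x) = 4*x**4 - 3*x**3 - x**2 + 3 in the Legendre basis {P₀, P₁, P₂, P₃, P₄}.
(52/15)P₀ + (-9/5)P₁ + (34/21)P₂ + (-6/5)P₃ + (32/35)P₄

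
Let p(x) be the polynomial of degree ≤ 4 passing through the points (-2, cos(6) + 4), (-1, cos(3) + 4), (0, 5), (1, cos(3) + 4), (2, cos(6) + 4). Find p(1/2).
5*cos(3)/16 - cos(6)/64 + 301/64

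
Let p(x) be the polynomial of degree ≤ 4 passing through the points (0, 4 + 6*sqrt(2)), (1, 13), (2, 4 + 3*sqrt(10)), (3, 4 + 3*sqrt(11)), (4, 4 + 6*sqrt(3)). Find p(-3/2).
-6109/32 - 1155*sqrt(11)/32 + 945*sqrt(3)/64 + 3465*sqrt(2)/64 + 4455*sqrt(10)/64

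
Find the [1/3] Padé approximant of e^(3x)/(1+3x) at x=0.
(9*x/8 + 1)/(63*x**3/16 - 9*x**2/2 + 9*x/8 + 1)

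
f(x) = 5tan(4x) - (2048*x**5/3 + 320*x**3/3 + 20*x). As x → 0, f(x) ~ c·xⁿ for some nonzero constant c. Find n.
7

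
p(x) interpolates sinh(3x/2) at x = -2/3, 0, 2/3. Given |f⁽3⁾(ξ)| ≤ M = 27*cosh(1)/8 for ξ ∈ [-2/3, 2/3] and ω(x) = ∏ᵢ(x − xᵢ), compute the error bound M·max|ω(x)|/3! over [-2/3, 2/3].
sqrt(3)*cosh(1)/27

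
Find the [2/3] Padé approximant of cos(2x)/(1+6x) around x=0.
(1 - 5*x**2/3)/(2*x**3 + x**2/3 + 6*x + 1)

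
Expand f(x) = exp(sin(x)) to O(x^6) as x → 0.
1 + x + x**2/2 - x**4/8 - x**5/15 + O(x**6)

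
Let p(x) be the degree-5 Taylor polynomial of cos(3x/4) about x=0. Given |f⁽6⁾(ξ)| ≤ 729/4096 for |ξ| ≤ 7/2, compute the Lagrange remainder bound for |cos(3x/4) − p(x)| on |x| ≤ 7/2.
9529569/20971520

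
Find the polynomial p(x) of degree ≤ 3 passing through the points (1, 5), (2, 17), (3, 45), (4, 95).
x**3 + 2*x**2 - x + 3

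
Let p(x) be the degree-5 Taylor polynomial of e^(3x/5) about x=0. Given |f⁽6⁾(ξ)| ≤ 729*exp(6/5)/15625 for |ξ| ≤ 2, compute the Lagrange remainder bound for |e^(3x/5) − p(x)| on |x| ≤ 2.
324*exp(6/5)/78125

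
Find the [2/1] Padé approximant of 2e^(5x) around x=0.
(25*x**2/3 + 20*x/3 + 2)/(1 - 5*x/3)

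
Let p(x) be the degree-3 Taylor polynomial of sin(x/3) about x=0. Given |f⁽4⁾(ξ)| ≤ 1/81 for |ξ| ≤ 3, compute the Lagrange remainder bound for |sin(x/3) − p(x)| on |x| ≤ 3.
1/24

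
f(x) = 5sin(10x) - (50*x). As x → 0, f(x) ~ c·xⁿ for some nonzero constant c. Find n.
3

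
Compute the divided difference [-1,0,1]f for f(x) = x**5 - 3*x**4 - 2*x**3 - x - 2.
-3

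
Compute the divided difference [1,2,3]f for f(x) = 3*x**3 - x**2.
17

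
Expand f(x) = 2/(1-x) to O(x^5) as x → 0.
2 + 2*x + 2*x**2 + 2*x**3 + 2*x**4 + O(x**5)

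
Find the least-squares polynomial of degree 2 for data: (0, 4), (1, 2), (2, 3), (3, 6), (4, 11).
136/35 + (-97/35)x + (8/7)x²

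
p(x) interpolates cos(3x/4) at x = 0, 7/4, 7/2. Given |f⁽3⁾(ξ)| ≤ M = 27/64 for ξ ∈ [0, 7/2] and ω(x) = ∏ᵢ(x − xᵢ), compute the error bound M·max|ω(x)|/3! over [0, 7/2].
343*sqrt(3)/4096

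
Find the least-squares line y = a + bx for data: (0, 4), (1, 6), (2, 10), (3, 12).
a = 19/5, b = 14/5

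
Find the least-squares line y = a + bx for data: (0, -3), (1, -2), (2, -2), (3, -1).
a = -29/10, b = 3/5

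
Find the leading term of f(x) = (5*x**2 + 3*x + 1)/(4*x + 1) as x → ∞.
5*x/4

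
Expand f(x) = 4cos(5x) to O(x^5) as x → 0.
4 - 50*x**2 + 625*x**4/6 + O(x**5)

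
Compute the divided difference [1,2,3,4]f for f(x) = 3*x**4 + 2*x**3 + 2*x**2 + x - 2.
32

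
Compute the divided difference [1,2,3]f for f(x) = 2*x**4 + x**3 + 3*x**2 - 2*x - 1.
59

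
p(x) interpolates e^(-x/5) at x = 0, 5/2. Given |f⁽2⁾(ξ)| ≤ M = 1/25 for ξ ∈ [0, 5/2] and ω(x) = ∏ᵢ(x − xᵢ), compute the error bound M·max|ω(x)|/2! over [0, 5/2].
1/32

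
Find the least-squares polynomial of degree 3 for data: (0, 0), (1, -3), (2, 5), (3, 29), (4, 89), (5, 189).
-11/126 + (-2251/756)x + (-167/126)x² + (205/108)x³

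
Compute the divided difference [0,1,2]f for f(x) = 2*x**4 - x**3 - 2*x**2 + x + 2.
9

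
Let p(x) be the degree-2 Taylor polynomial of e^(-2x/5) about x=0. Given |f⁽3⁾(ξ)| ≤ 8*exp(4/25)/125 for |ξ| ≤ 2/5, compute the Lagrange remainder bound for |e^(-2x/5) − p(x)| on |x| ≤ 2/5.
32*exp(4/25)/46875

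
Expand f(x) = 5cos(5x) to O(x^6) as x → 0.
5 - 125*x**2/2 + 3125*x**4/24 + O(x**6)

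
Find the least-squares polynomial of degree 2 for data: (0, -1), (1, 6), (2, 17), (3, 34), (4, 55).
-33/35 + (30/7)x + (17/7)x²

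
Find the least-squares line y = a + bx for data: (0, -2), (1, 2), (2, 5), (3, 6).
a = -13/10, b = 27/10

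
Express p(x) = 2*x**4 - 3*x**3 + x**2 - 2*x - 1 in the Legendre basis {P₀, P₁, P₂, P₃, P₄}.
(-4/15)P₀ + (-19/5)P₁ + (38/21)P₂ + (-6/5)P₃ + (16/35)P₄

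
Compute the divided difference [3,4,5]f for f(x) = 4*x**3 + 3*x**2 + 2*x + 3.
51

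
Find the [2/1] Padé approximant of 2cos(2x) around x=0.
2 - 4*x**2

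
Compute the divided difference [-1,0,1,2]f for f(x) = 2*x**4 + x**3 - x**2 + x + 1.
5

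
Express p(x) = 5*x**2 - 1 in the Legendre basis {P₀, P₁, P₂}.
(2/3)P₀ + (10/3)P₂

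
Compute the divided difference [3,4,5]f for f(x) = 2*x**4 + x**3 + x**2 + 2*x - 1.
207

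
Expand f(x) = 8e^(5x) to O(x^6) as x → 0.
8 + 40*x + 100*x**2 + 500*x**3/3 + 625*x**4/3 + 625*x**5/3 + O(x**6)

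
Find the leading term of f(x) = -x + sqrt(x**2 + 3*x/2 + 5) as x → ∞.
3/4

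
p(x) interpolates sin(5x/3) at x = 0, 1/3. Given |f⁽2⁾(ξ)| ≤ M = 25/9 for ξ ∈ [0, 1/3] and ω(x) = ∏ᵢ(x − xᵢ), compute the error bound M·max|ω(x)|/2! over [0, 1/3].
25/648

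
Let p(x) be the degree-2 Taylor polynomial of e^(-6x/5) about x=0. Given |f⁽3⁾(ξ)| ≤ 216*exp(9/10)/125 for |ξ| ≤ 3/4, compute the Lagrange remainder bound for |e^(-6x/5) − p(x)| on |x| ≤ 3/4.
243*exp(9/10)/2000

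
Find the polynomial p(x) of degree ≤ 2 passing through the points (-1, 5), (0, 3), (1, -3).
-2*x**2 - 4*x + 3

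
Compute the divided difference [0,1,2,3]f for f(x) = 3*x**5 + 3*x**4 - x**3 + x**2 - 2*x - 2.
92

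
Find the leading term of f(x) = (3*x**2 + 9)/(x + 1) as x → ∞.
3*x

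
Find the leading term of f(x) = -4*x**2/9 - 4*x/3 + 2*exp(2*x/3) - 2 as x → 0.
8*x**3/81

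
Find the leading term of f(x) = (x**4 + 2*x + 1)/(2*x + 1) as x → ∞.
x**3/2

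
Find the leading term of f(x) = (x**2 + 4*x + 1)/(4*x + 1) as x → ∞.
x/4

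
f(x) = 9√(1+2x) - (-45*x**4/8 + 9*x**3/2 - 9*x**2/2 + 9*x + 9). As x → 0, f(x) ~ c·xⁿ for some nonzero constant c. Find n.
5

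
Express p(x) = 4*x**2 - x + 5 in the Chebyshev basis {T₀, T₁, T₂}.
(7)T₀ - T₁ + (2)T₂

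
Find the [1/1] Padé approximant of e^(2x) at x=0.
(x + 1)/(1 - x)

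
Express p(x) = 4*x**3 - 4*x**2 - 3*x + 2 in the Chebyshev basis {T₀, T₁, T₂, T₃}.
(-2)T₂ + T₃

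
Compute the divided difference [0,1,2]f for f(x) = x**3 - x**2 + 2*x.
2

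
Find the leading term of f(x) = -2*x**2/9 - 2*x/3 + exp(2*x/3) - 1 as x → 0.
4*x**3/81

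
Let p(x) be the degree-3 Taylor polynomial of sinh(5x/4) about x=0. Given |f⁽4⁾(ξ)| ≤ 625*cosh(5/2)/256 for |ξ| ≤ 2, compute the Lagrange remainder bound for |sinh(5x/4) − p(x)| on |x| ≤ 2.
625*cosh(5/2)/384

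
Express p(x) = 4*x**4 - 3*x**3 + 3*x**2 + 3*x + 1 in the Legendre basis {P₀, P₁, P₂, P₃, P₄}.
(14/5)P₀ + (6/5)P₁ + (30/7)P₂ + (-6/5)P₃ + (32/35)P₄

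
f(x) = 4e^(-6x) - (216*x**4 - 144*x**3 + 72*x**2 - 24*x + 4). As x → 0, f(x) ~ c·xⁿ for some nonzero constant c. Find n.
5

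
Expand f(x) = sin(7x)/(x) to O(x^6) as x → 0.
7 - 343*x**2/6 + 16807*x**4/120 + O(x**6)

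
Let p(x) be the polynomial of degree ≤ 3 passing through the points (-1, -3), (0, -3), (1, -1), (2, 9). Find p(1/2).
-21/8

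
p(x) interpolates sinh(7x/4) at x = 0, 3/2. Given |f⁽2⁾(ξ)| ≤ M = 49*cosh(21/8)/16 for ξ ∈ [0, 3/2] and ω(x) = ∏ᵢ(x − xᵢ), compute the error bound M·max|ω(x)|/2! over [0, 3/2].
441*cosh(21/8)/512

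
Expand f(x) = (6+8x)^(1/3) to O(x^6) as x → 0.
6**(1/3) + 4*6**(1/3)*x/9 - 16*6**(1/3)*x**2/81 + 320*6**(1/3)*x**3/2187 - 2560*6**(1/3)*x**4/19683 + 22528*6**(1/3)*x**5/177147 + O(x**6)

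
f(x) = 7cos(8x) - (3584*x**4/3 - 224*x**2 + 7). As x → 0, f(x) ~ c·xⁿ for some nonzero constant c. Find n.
6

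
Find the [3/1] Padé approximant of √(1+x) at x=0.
(-x**3/64 + 3*x**2/16 + 9*x/8 + 1)/(5*x/8 + 1)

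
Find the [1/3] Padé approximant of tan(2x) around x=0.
2*x/(1 - 4*x**2/3)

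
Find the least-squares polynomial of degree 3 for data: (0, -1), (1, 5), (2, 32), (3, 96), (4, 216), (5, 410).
-137/126 + (1763/756)x + (269/252)x² + (161/54)x³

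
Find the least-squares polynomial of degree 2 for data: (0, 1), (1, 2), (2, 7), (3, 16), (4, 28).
32/35 + (-22/35)x + (13/7)x²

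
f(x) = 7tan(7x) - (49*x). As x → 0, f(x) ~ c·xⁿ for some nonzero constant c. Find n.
3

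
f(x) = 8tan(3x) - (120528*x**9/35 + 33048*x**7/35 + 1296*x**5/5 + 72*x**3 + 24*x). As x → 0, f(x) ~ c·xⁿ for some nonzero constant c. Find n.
11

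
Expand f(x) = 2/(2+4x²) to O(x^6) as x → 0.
1 - 2*x**2 + 4*x**4 + O(x**6)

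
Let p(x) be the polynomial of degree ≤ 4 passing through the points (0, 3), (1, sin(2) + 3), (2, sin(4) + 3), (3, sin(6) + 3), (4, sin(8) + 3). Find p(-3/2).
-693*sin(2)/32 + 1485*sin(4)/64 + 315*sin(8)/128 + 3 - 385*sin(6)/32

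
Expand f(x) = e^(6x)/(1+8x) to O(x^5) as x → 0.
1 - 2*x + 34*x**2 - 236*x**3 + 1942*x**4 + O(x**5)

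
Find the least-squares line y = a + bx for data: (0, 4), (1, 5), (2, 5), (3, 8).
a = 37/10, b = 6/5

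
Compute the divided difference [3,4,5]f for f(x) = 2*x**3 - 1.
24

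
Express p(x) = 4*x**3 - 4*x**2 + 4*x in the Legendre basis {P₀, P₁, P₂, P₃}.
(-4/3)P₀ + (32/5)P₁ + (-8/3)P₂ + (8/5)P₃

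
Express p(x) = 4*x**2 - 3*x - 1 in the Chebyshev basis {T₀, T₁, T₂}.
T₀ + (-3)T₁ + (2)T₂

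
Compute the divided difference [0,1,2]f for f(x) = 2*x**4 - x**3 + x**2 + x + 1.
12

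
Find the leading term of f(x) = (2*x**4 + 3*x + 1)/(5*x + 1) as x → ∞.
2*x**3/5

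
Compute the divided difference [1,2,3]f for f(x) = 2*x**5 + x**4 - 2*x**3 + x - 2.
193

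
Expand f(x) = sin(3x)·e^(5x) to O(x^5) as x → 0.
3*x + 15*x**2 + 33*x**3 + 40*x**4 + O(x**5)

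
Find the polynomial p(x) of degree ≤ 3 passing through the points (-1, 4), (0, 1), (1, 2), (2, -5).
-2*x**3 + 2*x**2 + x + 1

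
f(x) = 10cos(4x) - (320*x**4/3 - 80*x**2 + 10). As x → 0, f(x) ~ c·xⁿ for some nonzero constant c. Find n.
6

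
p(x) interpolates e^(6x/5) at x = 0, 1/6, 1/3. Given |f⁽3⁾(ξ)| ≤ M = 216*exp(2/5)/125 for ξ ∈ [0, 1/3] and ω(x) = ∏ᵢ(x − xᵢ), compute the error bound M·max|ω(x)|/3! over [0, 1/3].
sqrt(3)*exp(2/5)/3375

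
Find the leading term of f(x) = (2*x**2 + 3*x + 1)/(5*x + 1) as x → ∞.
2*x/5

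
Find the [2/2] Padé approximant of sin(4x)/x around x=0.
(4 - 112*x**2/15)/(4*x**2/5 + 1)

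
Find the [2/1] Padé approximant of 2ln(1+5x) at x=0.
5*x*(5*x + 6)/(3*(10*x/3 + 1))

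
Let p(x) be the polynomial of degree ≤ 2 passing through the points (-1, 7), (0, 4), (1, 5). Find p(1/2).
4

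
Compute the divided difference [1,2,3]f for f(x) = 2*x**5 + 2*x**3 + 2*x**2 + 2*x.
194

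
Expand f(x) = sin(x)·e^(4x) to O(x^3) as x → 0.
x + 4*x**2 + O(x**3)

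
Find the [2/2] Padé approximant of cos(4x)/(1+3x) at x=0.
(-56*x**2/3 + 4*x + 1)/(4*x**2/3 + 7*x + 1)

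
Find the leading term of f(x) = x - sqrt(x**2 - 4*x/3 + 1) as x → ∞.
2/3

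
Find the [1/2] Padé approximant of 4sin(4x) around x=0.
16*x/(8*x**2/3 + 1)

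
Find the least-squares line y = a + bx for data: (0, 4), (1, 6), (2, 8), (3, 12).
a = 18/5, b = 13/5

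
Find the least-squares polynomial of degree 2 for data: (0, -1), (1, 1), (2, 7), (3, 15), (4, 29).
-31/35 + (-1/35)x + (13/7)x²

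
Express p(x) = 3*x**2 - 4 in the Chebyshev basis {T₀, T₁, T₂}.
(-5/2)T₀ + (3/2)T₂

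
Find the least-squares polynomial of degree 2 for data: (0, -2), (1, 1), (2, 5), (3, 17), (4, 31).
-12/7 + (-13/35)x + (15/7)x²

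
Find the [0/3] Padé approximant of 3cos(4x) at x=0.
3/(8*x**2 + 1)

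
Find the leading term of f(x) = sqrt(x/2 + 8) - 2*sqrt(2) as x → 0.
sqrt(2)*x/16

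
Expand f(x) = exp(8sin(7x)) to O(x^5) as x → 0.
1 + 56*x + 1568*x**2 + 28812*x**3 + 384160*x**4 + O(x**5)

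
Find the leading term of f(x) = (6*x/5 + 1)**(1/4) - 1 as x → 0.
3*x/10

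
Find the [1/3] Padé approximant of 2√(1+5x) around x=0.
(35*x/4 + 2)/(125*x**3/64 - 25*x**2/16 + 15*x/8 + 1)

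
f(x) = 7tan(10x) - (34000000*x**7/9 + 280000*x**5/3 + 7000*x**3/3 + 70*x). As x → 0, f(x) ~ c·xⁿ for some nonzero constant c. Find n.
9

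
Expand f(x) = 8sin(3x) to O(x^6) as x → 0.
24*x - 36*x**3 + 81*x**5/5 + O(x**6)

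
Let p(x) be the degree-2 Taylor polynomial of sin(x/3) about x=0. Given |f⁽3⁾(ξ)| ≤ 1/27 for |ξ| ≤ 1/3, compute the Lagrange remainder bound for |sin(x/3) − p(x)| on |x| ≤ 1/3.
1/4374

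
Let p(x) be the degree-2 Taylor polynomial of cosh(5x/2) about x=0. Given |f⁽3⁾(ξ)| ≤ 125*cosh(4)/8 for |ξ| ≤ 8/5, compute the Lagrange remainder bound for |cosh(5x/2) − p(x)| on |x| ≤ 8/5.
32*cosh(4)/3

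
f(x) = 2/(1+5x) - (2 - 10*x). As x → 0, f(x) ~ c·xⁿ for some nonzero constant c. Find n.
2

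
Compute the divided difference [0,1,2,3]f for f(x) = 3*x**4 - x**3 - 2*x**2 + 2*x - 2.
17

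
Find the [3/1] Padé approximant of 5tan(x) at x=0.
5*x*(x**2 + 3)/3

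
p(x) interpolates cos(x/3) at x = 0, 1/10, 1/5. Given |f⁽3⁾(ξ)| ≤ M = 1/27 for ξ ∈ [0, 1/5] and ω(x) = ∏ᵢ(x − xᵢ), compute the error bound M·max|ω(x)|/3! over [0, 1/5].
sqrt(3)/729000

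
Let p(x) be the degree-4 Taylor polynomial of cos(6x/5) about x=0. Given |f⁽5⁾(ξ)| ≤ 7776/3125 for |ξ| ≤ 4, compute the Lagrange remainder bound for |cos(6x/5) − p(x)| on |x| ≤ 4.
331776/15625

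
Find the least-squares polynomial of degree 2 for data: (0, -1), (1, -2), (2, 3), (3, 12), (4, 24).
-46/35 + (-76/35)x + (15/7)x²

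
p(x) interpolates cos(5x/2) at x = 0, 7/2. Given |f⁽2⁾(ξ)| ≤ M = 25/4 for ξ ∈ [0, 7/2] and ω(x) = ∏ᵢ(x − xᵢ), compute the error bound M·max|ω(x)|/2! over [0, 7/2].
1225/128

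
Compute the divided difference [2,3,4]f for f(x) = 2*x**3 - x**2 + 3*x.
17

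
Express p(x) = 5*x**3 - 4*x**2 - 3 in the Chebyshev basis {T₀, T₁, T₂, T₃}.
(-5)T₀ + (15/4)T₁ + (-2)T₂ + (5/4)T₃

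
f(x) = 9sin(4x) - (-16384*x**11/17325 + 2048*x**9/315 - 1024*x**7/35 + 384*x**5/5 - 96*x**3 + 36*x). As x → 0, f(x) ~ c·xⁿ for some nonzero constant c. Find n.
13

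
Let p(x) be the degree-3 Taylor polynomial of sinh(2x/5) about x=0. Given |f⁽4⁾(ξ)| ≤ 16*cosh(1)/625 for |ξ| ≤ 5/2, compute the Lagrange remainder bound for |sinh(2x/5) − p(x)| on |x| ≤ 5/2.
cosh(1)/24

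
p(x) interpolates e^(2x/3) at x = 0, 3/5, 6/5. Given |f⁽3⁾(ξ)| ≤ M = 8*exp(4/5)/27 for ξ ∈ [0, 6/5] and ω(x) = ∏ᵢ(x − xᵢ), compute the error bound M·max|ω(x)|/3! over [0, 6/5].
8*sqrt(3)*exp(4/5)/3375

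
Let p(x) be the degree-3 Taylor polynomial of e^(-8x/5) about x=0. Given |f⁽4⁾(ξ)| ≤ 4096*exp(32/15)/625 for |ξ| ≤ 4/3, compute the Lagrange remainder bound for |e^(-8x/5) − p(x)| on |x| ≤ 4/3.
131072*exp(32/15)/151875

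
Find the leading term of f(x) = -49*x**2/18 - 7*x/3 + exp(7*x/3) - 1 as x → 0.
343*x**3/162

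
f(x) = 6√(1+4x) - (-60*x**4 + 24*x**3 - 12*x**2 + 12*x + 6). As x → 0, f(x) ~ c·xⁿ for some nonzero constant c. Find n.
5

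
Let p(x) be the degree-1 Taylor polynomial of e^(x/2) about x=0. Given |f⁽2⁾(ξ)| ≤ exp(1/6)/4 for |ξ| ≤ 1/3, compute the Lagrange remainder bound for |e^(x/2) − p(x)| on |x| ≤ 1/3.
exp(1/6)/72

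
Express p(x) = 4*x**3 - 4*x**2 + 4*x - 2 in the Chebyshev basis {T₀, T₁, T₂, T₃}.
(-4)T₀ + (7)T₁ + (-2)T₂ + T₃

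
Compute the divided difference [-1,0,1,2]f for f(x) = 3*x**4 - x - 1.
6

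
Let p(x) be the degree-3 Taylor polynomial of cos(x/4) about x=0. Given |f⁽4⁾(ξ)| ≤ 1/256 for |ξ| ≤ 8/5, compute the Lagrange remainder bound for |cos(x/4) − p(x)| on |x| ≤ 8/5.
2/1875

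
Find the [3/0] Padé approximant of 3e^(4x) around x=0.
32*x**3 + 24*x**2 + 12*x + 3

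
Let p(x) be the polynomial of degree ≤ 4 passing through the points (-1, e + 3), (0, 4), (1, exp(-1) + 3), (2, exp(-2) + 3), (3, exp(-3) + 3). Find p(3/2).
(-5 + 60*e + 90*exp(2) + (3*e + 364)*exp(3))*exp(-3)/128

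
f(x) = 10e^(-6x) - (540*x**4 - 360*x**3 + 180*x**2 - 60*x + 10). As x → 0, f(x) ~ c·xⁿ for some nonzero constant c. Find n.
5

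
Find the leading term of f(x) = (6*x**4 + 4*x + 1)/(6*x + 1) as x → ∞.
x**3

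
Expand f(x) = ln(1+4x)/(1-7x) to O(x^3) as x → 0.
4*x + 20*x**2 + O(x**3)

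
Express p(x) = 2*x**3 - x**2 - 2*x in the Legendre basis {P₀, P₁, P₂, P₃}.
(-1/3)P₀ + (-4/5)P₁ + (-2/3)P₂ + (4/5)P₃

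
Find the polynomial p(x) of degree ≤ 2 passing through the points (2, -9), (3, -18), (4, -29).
-x**2 - 4*x + 3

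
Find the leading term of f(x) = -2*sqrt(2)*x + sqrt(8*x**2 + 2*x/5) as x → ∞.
sqrt(2)/20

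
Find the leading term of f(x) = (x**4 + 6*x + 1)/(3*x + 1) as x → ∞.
x**3/3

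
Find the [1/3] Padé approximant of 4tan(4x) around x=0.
16*x/(1 - 16*x**2/3)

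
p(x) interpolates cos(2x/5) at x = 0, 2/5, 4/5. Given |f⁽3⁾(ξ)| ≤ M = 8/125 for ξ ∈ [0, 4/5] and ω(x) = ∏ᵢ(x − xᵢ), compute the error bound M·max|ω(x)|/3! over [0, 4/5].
64*sqrt(3)/421875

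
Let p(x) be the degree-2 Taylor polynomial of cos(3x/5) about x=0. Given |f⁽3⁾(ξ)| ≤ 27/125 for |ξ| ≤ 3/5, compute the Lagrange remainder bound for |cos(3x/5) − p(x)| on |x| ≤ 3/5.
243/31250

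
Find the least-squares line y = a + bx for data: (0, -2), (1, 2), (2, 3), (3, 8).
a = -19/10, b = 31/10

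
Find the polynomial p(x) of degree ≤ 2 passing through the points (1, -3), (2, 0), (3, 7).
2*x**2 - 3*x - 2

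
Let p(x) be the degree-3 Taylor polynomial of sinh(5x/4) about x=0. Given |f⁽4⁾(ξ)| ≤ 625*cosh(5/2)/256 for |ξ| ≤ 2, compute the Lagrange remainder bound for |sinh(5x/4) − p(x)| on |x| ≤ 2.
625*cosh(5/2)/384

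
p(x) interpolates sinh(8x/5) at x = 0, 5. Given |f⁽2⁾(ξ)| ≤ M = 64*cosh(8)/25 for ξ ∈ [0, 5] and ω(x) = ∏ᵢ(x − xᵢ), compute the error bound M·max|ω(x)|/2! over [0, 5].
8*cosh(8)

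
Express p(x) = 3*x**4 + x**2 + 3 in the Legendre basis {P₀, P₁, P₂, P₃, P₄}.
(59/15)P₀ + (50/21)P₂ + (24/35)P₄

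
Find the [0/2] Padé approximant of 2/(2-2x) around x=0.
1/(1 - x)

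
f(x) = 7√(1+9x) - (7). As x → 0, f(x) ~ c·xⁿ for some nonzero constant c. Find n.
1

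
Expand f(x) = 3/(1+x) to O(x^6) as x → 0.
3 - 3*x + 3*x**2 - 3*x**3 + 3*x**4 - 3*x**5 + O(x**6)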